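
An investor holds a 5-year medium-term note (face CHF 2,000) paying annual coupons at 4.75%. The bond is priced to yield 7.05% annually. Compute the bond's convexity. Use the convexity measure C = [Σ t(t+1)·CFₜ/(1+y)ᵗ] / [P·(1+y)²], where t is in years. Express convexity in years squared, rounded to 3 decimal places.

23.004

With y = 0.0705:
  t   CF        PV=CF/(1+0.0705)^t    t·PV        t(t+1)·PV
  1        95.00        88.7436        88.7436         177.4872
  2        95.00        82.8992       165.7984         497.3951
  3        95.00        77.4397       232.3191         929.2762
  4        95.00        72.3397       289.3589       1,446.7947
  5     2,095.00     1,490.2210     7,451.1048      44,706.6290
  Σ                  1,811.6432     8,227.3248      47,757.5822
P = 1,811.6432.
Convexity = Σ t(t+1)·PV / [P·(1+y)²] = 47,757.5822 / (1,811.6432 × 1.145970) = 23.00363.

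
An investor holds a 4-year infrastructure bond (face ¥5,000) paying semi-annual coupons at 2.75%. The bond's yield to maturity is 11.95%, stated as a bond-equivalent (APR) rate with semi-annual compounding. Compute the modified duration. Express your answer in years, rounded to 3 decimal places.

Periodic yield y = 0.05975. First find Macaulay duration:
  t   CF        PV=CF/(1+0.05975)^t    t·PV
  1        68.75        64.8738        64.8738
  2        68.75        61.2161       122.4323
  3        68.75        57.7647       173.2941
  4        68.75        54.5078       218.0314
  5        68.75        51.4346       257.1731
  6        68.75        48.5347       291.2081
  7        68.75        45.7982       320.5876
  8     5,068.75     3,186.2032    25,489.6256
  Σ                  3,570.3332    26,937.2259
P = 3,570.3332; Macaulay duration = 26,937.2259 / 3,570.3332 = 7.54474 half-year periods = 3.77237 years.
Modified duration = D_Mac / (1 + y) = 3.77237 / 1.05975 = 3.55968 years.

3.560 years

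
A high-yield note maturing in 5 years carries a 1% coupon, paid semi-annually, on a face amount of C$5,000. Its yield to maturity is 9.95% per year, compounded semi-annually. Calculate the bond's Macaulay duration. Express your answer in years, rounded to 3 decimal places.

4.855 years

Periodic yield y = 0.04975. Discount each cash flow and weight by its period:
  t   CF        PV=CF/(1+0.04975)^t    t·PV
  1        25.00        23.8152        23.8152
  2        25.00        22.6865        45.3731
  3        25.00        21.6114        64.8341
  4        25.00        20.5872        82.3486
  5        25.00        19.6115        98.0575
  6        25.00        18.6821       112.0923
  7        25.00        17.7967       124.5767
  8        25.00        16.9532       135.6260
  9        25.00        16.1498       145.3482
  10    5,025.00     3,092.2688    30,922.6876
  Σ                  3,270.1623    31,754.7593
Price P = Σ PV = 3,270.1623.
Macaulay duration = Σ(t·PV) / P = 31,754.7593 / 3,270.1623 = 9.71045 half-year periods.
In years: 9.71045 / 2 = 4.85523 years.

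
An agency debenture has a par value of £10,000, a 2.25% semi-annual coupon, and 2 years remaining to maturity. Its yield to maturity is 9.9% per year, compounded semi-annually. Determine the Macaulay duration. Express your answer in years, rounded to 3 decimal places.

Periodic yield y = 0.0495. Discount each cash flow and weight by its period:
  t   CF        PV=CF/(1+0.0495)^t    t·PV
  1       112.50       107.1939       107.1939
  2       112.50       102.1381       204.2761
  3       112.50        97.3207       291.9621
  4    10,112.50     8,335.4445    33,341.7779
  Σ                  8,642.0971    33,945.2100
Price P = Σ PV = 8,642.0971.
Macaulay duration = Σ(t·PV) / P = 33,945.2100 / 8,642.0971 = 3.92789 half-year periods.
In years: 3.92789 / 2 = 1.96395 years.

1.964 years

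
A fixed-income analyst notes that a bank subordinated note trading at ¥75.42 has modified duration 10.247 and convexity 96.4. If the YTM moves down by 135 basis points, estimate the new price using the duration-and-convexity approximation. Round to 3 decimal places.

Duration effect: -D_mod·Δy = -10.247 × (-0.0135) = +0.1383345
Convexity effect: ½·C·(Δy)² = 0.5 × 96.4 × (-0.0135)² = +0.00878445
ΔP/P ≈ +0.1383345 + 0.00878445 = +0.14711895
New price ≈ 75.42 × (1 + 0.14711895) = 86.515711209.

¥86.516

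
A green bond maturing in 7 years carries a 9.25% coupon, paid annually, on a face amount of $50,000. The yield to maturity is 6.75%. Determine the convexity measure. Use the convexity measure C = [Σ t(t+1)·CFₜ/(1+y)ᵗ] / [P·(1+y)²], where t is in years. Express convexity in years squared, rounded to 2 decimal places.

With y = 0.0675:
  t   CF        PV=CF/(1+0.0675)^t    t·PV        t(t+1)·PV
  1     4,625.00     4,332.5527     4,332.5527       8,665.1054
  2     4,625.00     4,058.5974     8,117.1947      24,351.5842
  3     4,625.00     3,801.9648    11,405.8943      45,623.5770
  4     4,625.00     3,561.5595    14,246.2379      71,231.1897
  5     4,625.00     3,336.3555    16,681.7774     100,090.6647
  6     4,625.00     3,125.3916    18,752.3494     131,266.4455
  7    54,625.00    34,579.3053   242,055.1371   1,936,441.0971
  Σ                 56,795.7267   315,591.1436   2,317,669.6636
P = 56,795.7267.
Convexity = Σ t(t+1)·PV / [P·(1+y)²] = 2,317,669.6636 / (56,795.7267 × 1.139556) = 35.80965.

35.81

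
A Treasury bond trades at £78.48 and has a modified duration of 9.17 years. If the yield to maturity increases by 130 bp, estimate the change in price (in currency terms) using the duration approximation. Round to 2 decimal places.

Duration approximation: ΔP/P ≈ -D_mod · Δy = -9.17 × (+0.013) = -0.119210.
ΔP ≈ 78.48 × (-0.119210) = -9.3556008.

-£9.36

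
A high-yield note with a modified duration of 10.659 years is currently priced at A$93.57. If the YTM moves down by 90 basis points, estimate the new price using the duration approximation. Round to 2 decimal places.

Duration approximation: ΔP/P ≈ -D_mod · Δy = -10.659 × (-0.009) = +0.095931.
New price ≈ 93.57 × (1 + 0.095931) = 102.54626367.

A$102.55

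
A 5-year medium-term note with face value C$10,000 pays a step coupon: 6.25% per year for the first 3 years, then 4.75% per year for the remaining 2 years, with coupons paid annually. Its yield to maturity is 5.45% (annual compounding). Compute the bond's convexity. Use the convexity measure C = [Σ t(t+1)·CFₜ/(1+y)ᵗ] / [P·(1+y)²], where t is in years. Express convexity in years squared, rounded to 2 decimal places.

23.11

With y = 0.0545:
  t   CF        PV=CF/(1+0.0545)^t    t·PV        t(t+1)·PV
  1       625.00       592.6980       592.6980       1,185.3959
  2       625.00       562.0654     1,124.1308       3,372.3924
  3       625.00       533.0160     1,599.0481       6,396.1923
  4       475.00       384.1557     1,536.6228       7,683.1139
  5    10,475.00     8,033.8018    40,169.0088     241,014.0530
  Σ                 10,105.7368    45,021.5084     259,651.1474
P = 10,105.7368.
Convexity = Σ t(t+1)·PV / [P·(1+y)²] = 259,651.1474 / (10,105.7368 × 1.111970) = 23.10623.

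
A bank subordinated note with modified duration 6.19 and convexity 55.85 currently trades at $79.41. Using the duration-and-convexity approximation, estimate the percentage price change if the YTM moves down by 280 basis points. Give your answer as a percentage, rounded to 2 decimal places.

Duration effect: -D_mod·Δy = -6.19 × (-0.028) = +0.173320
Convexity effect: ½·C·(Δy)² = 0.5 × 55.85 × (-0.028)² = +0.0218932
ΔP/P ≈ +0.173320 + 0.0218932 = +0.1952132
= +19.52132%.

+19.52%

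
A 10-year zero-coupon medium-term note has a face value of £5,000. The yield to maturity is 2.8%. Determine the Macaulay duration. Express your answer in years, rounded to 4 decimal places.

10.0000 years

A zero-coupon bond has a single cash flow at maturity, so its Macaulay duration equals its maturity: 10 years.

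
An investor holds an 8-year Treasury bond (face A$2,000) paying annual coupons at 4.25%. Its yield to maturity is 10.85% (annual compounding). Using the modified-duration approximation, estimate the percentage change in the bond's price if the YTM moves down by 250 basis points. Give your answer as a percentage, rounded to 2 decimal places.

Periodic yield y = 0.1085. Modified duration first:
  t   CF        PV=CF/(1+0.1085)^t    t·PV
  1        85.00        76.6802        76.6802
  2        85.00        69.1747       138.3495
  3        85.00        62.4039       187.2117
  4        85.00        56.2958       225.1833
  5        85.00        50.7856       253.9279
  6        85.00        45.8147       274.8881
  7        85.00        41.3303       289.3124
  8     2,085.00       914.5774     7,316.6194
  Σ                  1,317.0627     8,762.1726
P = 1,317.0627; D_Mac = 6.65281 yrs; D_mod = 6.65281/(1+0.1085) = 6.00164 yrs.
ΔP/P ≈ -D_mod · Δy = -6.00164 × (-0.025) = +0.150041 = +15.0041%.

+15.00%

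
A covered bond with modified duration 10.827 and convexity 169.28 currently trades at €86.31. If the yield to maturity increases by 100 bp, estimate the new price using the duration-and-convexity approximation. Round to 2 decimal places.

€77.70

Duration effect: -D_mod·Δy = -10.827 × (+0.01) = -0.108270
Convexity effect: ½·C·(Δy)² = 0.5 × 169.28 × (0.01)² = +0.0084640
ΔP/P ≈ -0.108270 + 0.0084640 = -0.099806
New price ≈ 86.31 × (1 - 0.099806) = 77.69574414.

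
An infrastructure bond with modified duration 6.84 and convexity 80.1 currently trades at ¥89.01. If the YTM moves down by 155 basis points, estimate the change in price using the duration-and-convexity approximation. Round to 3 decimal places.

Duration effect: -D_mod·Δy = -6.84 × (-0.0155) = +0.106020
Convexity effect: ½·C·(Δy)² = 0.5 × 80.1 × (-0.0155)² = +0.0096220125
ΔP/P ≈ +0.106020 + 0.0096220125 = +0.1156420125
ΔP ≈ 89.01 × (+0.1156420125) = +10.293295532625.

+¥10.293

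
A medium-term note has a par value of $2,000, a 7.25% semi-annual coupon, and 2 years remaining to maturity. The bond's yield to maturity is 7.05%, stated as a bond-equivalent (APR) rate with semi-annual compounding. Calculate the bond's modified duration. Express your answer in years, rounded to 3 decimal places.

Periodic yield y = 0.03525. First find Macaulay duration:
  t   CF        PV=CF/(1+0.03525)^t    t·PV
  1        72.50        70.0314        70.0314
  2        72.50        67.6468       135.2937
  3        72.50        65.3435       196.0305
  4     2,072.50     1,804.3201     7,217.2803
  Σ                  2,007.3418     7,618.6359
P = 2,007.3418; Macaulay duration = 7,618.6359 / 2,007.3418 = 3.79539 half-year periods = 1.89769 years.
Modified duration = D_Mac / (1 + y) = 1.89769 / 1.03525 = 1.83308 years.

1.833 years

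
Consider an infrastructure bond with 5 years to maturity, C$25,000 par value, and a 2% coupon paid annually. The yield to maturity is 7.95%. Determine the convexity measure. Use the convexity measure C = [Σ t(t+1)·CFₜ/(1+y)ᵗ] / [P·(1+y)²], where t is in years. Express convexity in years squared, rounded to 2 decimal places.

24.21

With y = 0.0795:
  t   CF        PV=CF/(1+0.0795)^t    t·PV        t(t+1)·PV
  1       500.00       463.1774       463.1774         926.3548
  2       500.00       429.0666       858.1332       2,574.3996
  3       500.00       397.4679     1,192.4037       4,769.6148
  4       500.00       368.1963     1,472.7852       7,363.9260
  5    25,500.00    17,395.1007    86,975.5035     521,853.0208
  Σ                 19,053.0089    90,962.0030     537,487.3161
P = 19,053.0089.
Convexity = Σ t(t+1)·PV / [P·(1+y)²] = 537,487.3161 / (19,053.0089 × 1.165320) = 24.20802.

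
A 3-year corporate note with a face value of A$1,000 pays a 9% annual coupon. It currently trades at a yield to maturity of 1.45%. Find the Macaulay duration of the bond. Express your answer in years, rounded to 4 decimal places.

2.7829 years

Periodic yield y = 0.0145. Discount each cash flow and weight by its year:
  t   CF        PV=CF/(1+0.0145)^t    t·PV
  1        90.00        88.7137        88.7137
  2        90.00        87.4457       174.8914
  3     1,090.00     1,043.9275     3,131.7825
  Σ                  1,220.0869     3,395.3876
Price P = Σ PV = 1,220.0869.
Macaulay duration = Σ(t·PV) / P = 3,395.3876 / 1,220.0869 = 2.78291 years.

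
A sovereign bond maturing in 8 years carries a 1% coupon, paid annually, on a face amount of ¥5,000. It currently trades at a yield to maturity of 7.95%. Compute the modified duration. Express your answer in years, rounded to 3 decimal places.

7.064 years

Periodic yield y = 0.0795. First find Macaulay duration:
  t   CF        PV=CF/(1+0.0795)^t    t·PV
  1        50.00        46.3177        46.3177
  2        50.00        42.9067        85.8133
  3        50.00        39.7468       119.2404
  4        50.00        36.8196       147.2785
  5        50.00        34.1080       170.5402
  6        50.00        31.5961       189.5769
  7        50.00        29.2692       204.8847
  8     5,050.00     2,738.4840    21,907.8718
  Σ                  2,999.2482    22,871.5236
P = 2,999.2482; Macaulay duration = 22,871.5236 / 2,999.2482 = 7.62575 years.
Modified duration = D_Mac / (1 + y) = 7.62575 / 1.0795 = 7.06415 years.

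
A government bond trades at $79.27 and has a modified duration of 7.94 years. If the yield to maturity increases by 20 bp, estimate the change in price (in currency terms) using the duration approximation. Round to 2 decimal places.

Duration approximation: ΔP/P ≈ -D_mod · Δy = -7.94 × (+0.002) = -0.015880.
ΔP ≈ 79.27 × (-0.015880) = -1.2588076.

-$1.26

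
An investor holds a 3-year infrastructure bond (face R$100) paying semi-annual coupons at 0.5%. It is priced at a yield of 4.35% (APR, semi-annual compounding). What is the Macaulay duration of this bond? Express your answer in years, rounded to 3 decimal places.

2.980 years

Periodic yield y = 0.02175. Discount each cash flow and weight by its period:
  t   CF        PV=CF/(1+0.02175)^t    t·PV
  1         0.25         0.2447         0.2447
  2         0.25         0.2395         0.4789
  3         0.25         0.2344         0.7031
  4         0.25         0.2294         0.9175
  5         0.25         0.2245         1.1225
  6       100.25        88.1082       528.6494
  Σ                     89.2806       532.1162
Price P = Σ PV = 89.2806.
Macaulay duration = Σ(t·PV) / P = 532.1162 / 89.2806 = 5.96004 half-year periods.
In years: 5.96004 / 2 = 2.98002 years.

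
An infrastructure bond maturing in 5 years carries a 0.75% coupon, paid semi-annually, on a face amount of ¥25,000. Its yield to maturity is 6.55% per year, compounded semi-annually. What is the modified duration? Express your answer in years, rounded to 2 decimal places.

Periodic yield y = 0.03275. First find Macaulay duration:
  t   CF        PV=CF/(1+0.03275)^t    t·PV
  1        93.75        90.7771        90.7771
  2        93.75        87.8984       175.7968
  3        93.75        85.1110       255.3330
  4        93.75        82.4120       329.6480
  5        93.75        79.7986       398.9930
  6        93.75        77.2681       463.6084
  7        93.75        74.8178       523.7245
  8        93.75        72.4452       579.5616
  9        93.75        70.1479       631.3308
  10   25,093.75    18,180.8227   181,808.2265
  Σ                 18,901.4986   185,256.9996
P = 18,901.4986; Macaulay duration = 185,256.9996 / 18,901.4986 = 9.80118 half-year periods = 4.90059 years.
Modified duration = D_Mac / (1 + y) = 4.90059 / 1.03275 = 4.74519 years.

4.75 years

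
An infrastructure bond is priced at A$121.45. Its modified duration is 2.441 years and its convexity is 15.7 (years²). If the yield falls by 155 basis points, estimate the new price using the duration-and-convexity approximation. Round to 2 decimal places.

A$126.27

Duration effect: -D_mod·Δy = -2.441 × (-0.0155) = +0.0378355
Convexity effect: ½·C·(Δy)² = 0.5 × 15.7 × (-0.0155)² = +0.0018859625
ΔP/P ≈ +0.0378355 + 0.0018859625 = +0.0397214625
New price ≈ 121.45 × (1 + 0.0397214625) = 126.274171620625.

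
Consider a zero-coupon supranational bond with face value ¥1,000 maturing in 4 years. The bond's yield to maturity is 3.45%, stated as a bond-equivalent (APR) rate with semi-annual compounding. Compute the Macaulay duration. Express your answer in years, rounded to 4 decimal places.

4.0000 years

A zero-coupon bond has a single cash flow at maturity, so its Macaulay duration equals its maturity: 4 years.
(Equivalently: 8 semi-annual periods ÷ 2 = 4 years.)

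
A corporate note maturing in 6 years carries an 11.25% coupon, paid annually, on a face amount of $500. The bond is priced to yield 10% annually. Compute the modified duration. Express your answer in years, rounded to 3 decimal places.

4.282 years

Periodic yield y = 0.1. First find Macaulay duration:
  t   CF        PV=CF/(1+0.1)^t    t·PV
  1        56.25        51.1364        51.1364
  2        56.25        46.4876        92.9752
  3        56.25        42.2615       126.7844
  4        56.25        38.4195       153.6780
  5        56.25        34.9268       174.6341
  6       556.25       313.9886     1,883.9317
  Σ                    527.2204     2,483.1398
P = 527.2204; Macaulay duration = 2,483.1398 / 527.2204 = 4.70987 years.
Modified duration = D_Mac / (1 + y) = 4.70987 / 1.1 = 4.28170 years.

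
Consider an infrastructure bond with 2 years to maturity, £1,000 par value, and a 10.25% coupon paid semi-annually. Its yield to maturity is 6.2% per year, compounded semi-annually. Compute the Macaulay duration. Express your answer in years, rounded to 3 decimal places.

1.864 years

Periodic yield y = 0.031. Discount each cash flow and weight by its period:
  t   CF        PV=CF/(1+0.031)^t    t·PV
  1        51.25        49.7090        49.7090
  2        51.25        48.2144        96.4287
  3        51.25        46.7647       140.2940
  4     1,051.25       930.4035     3,721.6141
  Σ                  1,075.0916     4,008.0459
Price P = Σ PV = 1,075.0916.
Macaulay duration = Σ(t·PV) / P = 4,008.0459 / 1,075.0916 = 3.72810 half-year periods.
In years: 3.72810 / 2 = 1.86405 years.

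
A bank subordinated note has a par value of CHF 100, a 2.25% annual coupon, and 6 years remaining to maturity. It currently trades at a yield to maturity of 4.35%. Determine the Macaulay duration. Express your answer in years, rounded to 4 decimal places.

Periodic yield y = 0.0435. Discount each cash flow and weight by its year:
  t   CF        PV=CF/(1+0.0435)^t    t·PV
  1         2.25         2.1562         2.1562
  2         2.25         2.0663         4.1326
  3         2.25         1.9802         5.9405
  4         2.25         1.8976         7.5905
  5         2.25         1.8185         9.0926
  6       102.25        79.1970       475.1819
  Σ                     89.1158       504.0944
Price P = Σ PV = 89.1158.
Macaulay duration = Σ(t·PV) / P = 504.0944 / 89.1158 = 5.65662 years.

5.6566 years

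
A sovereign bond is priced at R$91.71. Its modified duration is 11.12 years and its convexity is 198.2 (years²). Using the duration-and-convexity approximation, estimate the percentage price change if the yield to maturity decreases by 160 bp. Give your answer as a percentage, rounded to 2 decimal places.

Duration effect: -D_mod·Δy = -11.12 × (-0.016) = +0.177920
Convexity effect: ½·C·(Δy)² = 0.5 × 198.2 × (-0.016)² = +0.0253696
ΔP/P ≈ +0.177920 + 0.0253696 = +0.2032896
= +20.32896%.

+20.33%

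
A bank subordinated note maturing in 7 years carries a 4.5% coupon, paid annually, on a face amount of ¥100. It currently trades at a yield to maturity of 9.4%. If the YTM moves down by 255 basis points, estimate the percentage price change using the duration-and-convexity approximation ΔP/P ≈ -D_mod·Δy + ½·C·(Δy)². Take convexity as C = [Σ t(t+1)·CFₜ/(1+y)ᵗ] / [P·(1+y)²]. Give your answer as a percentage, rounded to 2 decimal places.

With y = 0.094:
  t   CF        PV=CF/(1+0.094)^t    t·PV        t(t+1)·PV
  1         4.50         4.1133         4.1133           8.2267
  2         4.50         3.7599         7.5198          22.5595
  3         4.50         3.4368        10.3105          41.2422
  4         4.50         3.1415        12.5662          62.8309
  5         4.50         2.8716        14.3581          86.1484
  6         4.50         2.6249        15.7492         110.2447
  7       104.50        55.7179       390.0256       3,120.2045
  Σ                     75.6661       454.6428       3,451.4569
P = 75.6661; D_Mac = 6.00854 yrs; D_mod = 5.49227 yrs; C = 38.11242.
Duration effect: -5.49227 × (-0.0255) = +0.140053
Convexity effect: 0.5 × 38.11242 × (-0.0255)² = +0.0123913
ΔP/P ≈ +0.140053 + 0.0123913 = +0.152444 = +15.2444%.

+15.24%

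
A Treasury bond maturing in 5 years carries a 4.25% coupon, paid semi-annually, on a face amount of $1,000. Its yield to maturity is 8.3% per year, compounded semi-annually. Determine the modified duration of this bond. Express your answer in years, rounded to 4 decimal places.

Periodic yield y = 0.0415. First find Macaulay duration:
  t   CF        PV=CF/(1+0.0415)^t    t·PV
  1        21.25        20.4033        20.4033
  2        21.25        19.5903        39.1805
  3        21.25        18.8097        56.4290
  4        21.25        18.0602        72.2407
  5        21.25        17.3405        86.7027
  6        21.25        16.6496        99.8975
  7        21.25        15.9862       111.9031
  8        21.25        15.3492       122.7933
  9        21.25        14.7376       132.6380
  10    1,021.25       680.0476     6,800.4762
  Σ                    836.9740     7,542.6643
P = 836.9740; Macaulay duration = 7,542.6643 / 836.9740 = 9.01183 half-year periods = 4.50591 years.
Modified duration = D_Mac / (1 + y) = 4.50591 / 1.0415 = 4.32637 years.

4.3264 years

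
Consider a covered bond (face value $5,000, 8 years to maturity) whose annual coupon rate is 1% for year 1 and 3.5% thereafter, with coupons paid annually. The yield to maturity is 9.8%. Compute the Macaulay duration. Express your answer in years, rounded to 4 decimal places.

7.0756 years

Periodic yield y = 0.098. Discount each cash flow and weight by its year:
  t   CF        PV=CF/(1+0.098)^t    t·PV
  1        50.00        45.5373        45.5373
  2       175.00       145.1555       290.3109
  3       175.00       132.1999       396.5996
  4       175.00       120.4006       481.6024
  5       175.00       109.6545       548.2724
  6       175.00        99.8675       599.2048
  7       175.00        90.9540       636.6778
  8     5,175.00     2,449.5800    19,596.6403
  Σ                  3,193.3492    22,594.8455
Price P = Σ PV = 3,193.3492.
Macaulay duration = Σ(t·PV) / P = 22,594.8455 / 3,193.3492 = 7.07559 years.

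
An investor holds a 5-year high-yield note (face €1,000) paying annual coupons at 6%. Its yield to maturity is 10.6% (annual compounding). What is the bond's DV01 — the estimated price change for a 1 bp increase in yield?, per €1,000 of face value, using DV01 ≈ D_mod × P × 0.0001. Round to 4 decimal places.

Periodic yield y = 0.106.
  t   CF        PV=CF/(1+0.106)^t    t·PV
  1        60.00        54.2495        54.2495
  2        60.00        49.0502        98.1004
  3        60.00        44.3492       133.0476
  4        60.00        40.0987       160.3950
  5     1,060.00       640.5164     3,202.5818
  Σ                    828.2641     3,648.3744
P = 828.2641; D_Mac = 4.40484 yrs; D_mod = 3.98268 yrs.
DV01 ≈ 3.98268 × 828.2641 × 0.0001 = 0.329871.

€0.3299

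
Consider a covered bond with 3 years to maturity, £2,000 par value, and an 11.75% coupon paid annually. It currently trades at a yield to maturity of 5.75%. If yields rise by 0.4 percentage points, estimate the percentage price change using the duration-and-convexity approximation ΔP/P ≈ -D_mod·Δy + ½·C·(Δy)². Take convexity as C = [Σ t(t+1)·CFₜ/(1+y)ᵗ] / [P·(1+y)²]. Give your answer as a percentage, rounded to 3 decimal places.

-1.021%

With y = 0.0575:
  t   CF        PV=CF/(1+0.0575)^t    t·PV        t(t+1)·PV
  1       235.00       222.2222       222.2222         444.4444
  2       235.00       210.1392       420.2784       1,260.8353
  3     2,235.00     1,889.8894     5,669.6683      22,678.6733
  Σ                  2,322.2509     6,312.1690      24,383.9531
P = 2,322.2509; D_Mac = 2.71813 yrs; D_mod = 2.57033 yrs; C = 9.38932.
Duration effect: -2.57033 × (+0.004) = -0.010281
Convexity effect: 0.5 × 9.38932 × (0.004)² = +0.0000751
ΔP/P ≈ -0.010281 + 0.0000751 = -0.010206 = -1.0206%.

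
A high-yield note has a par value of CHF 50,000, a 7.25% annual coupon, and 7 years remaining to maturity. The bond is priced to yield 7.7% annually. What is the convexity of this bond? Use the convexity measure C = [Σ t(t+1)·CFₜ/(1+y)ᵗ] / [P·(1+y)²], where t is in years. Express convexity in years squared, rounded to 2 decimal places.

With y = 0.077:
  t   CF        PV=CF/(1+0.077)^t    t·PV        t(t+1)·PV
  1     3,625.00     3,365.8310     3,365.8310       6,731.6620
  2     3,625.00     3,125.1913     6,250.3826      18,751.1477
  3     3,625.00     2,901.7561     8,705.2682      34,821.0728
  4     3,625.00     2,694.2953    10,777.1813      53,885.9065
  5     3,625.00     2,501.6670    12,508.3348      75,050.0091
  6     3,625.00     2,322.8106    13,936.8633      97,558.0434
  7    53,625.00    31,904.8996   223,334.2971   1,786,674.3768
  Σ                 48,816.4508   278,878.1584   2,073,472.2183
P = 48,816.4508.
Convexity = Σ t(t+1)·PV / [P·(1+y)²] = 2,073,472.2183 / (48,816.4508 × 1.159929) = 36.61851.

36.62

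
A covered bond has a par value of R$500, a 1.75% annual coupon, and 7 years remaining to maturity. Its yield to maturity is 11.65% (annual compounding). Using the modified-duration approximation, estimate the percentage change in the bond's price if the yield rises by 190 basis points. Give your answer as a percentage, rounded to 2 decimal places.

-11.04%

Periodic yield y = 0.1165. Modified duration first:
  t   CF        PV=CF/(1+0.1165)^t    t·PV
  1         8.75         7.8370         7.8370
  2         8.75         7.0192        14.0385
  3         8.75         6.2868        18.8605
  4         8.75         5.6308        22.5234
  5         8.75         5.0433        25.2165
  6         8.75         4.5171        27.1023
  7       508.75       235.2303     1,646.6124
  Σ                    271.5646     1,762.1905
P = 271.5646; D_Mac = 6.48903 yrs; D_mod = 6.48903/(1+0.1165) = 5.81194 yrs.
ΔP/P ≈ -D_mod · Δy = -5.81194 × (+0.019) = -0.110427 = -11.0427%.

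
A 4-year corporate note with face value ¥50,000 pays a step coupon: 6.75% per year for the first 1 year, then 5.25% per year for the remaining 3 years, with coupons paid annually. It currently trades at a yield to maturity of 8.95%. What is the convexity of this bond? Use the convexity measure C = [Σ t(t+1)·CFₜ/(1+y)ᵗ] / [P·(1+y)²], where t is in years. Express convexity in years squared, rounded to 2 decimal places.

14.91

With y = 0.0895:
  t   CF        PV=CF/(1+0.0895)^t    t·PV        t(t+1)·PV
  1     3,375.00     3,097.7513     3,097.7513       6,195.5025
  2     2,625.00     2,211.4384     4,422.8767      13,268.6302
  3     2,625.00     2,029.7736     6,089.3209      24,357.2834
  4    52,625.00    37,349.3605   149,397.4421     746,987.2106
  Σ                 44,688.3238   163,007.3910     790,808.6267
P = 44,688.3238.
Convexity = Σ t(t+1)·PV / [P·(1+y)²] = 790,808.6267 / (44,688.3238 × 1.187010) = 14.90812.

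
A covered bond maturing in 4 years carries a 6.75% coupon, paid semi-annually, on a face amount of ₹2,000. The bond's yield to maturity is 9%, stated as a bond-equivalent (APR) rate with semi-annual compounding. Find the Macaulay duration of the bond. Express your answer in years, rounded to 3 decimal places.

3.551 years

Periodic yield y = 0.045. Discount each cash flow and weight by its period:
  t   CF        PV=CF/(1+0.045)^t    t·PV
  1        67.50        64.5933        64.5933
  2        67.50        61.8118       123.6235
  3        67.50        59.1500       177.4501
  4        67.50        56.6029       226.4116
  5        67.50        54.1654       270.8272
  6        67.50        51.8330       310.9978
  7        67.50        49.6009       347.2064
  8     2,067.50     1,453.8353    11,630.6820
  Σ                  1,851.5926    13,151.7919
Price P = Σ PV = 1,851.5926.
Macaulay duration = Σ(t·PV) / P = 13,151.7919 / 1,851.5926 = 7.10296 half-year periods.
In years: 7.10296 / 2 = 3.55148 years.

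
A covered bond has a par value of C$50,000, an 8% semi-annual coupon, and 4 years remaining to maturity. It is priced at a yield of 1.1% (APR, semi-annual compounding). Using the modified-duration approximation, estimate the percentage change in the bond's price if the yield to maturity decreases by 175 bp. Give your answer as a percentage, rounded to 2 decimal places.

+6.21%

Periodic yield y = 0.0055. Modified duration first:
  t   CF        PV=CF/(1+0.0055)^t    t·PV
  1     2,000.00     1,989.0602     1,989.0602
  2     2,000.00     1,978.1802     3,956.3604
  3     2,000.00     1,967.3597     5,902.0791
  4     2,000.00     1,956.5984     7,826.3936
  5     2,000.00     1,945.8960     9,729.4799
  6     2,000.00     1,935.2521    11,611.5126
  7     2,000.00     1,924.6664    13,472.6650
  8    52,000.00    49,767.6053   398,140.8425
  Σ                 63,464.6183   452,628.3933
P = 63,464.6183; D_Mac = 7.13198 half-year periods = 3.56599 yrs; D_mod = 3.56599/(1+0.0055) = 3.54648 yrs.
ΔP/P ≈ -D_mod · Δy = -3.54648 × (-0.0175) = +0.062063 = +6.2063%.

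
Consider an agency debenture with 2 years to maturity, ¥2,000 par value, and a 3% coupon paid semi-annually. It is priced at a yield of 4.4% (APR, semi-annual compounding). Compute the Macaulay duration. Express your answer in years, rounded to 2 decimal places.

Periodic yield y = 0.022. Discount each cash flow and weight by its period:
  t   CF        PV=CF/(1+0.022)^t    t·PV
  1        30.00        29.3542        29.3542
  2        30.00        28.7223        57.4446
  3        30.00        28.1040        84.3121
  4     2,030.00     1,860.7690     7,443.0759
  Σ                  1,946.9495     7,614.1868
Price P = Σ PV = 1,946.9495.
Macaulay duration = Σ(t·PV) / P = 7,614.1868 / 1,946.9495 = 3.91083 half-year periods.
In years: 3.91083 / 2 = 1.95541 years.

1.96 years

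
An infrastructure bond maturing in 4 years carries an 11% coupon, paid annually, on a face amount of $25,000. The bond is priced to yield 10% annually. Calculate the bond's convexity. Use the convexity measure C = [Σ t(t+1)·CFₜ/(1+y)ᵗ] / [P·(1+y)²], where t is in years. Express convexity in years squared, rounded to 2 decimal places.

13.54

With y = 0.1:
  t   CF        PV=CF/(1+0.1)^t    t·PV        t(t+1)·PV
  1     2,750.00     2,500.0000     2,500.0000       5,000.0000
  2     2,750.00     2,272.7273     4,545.4545      13,636.3636
  3     2,750.00     2,066.1157     6,198.3471      24,793.3884
  4    27,750.00    18,953.6234    75,814.4935     379,072.4677
  Σ                 25,792.4664    89,058.2952     422,502.2198
P = 25,792.4664.
Convexity = Σ t(t+1)·PV / [P·(1+y)²] = 422,502.2198 / (25,792.4664 × 1.210000) = 13.53788.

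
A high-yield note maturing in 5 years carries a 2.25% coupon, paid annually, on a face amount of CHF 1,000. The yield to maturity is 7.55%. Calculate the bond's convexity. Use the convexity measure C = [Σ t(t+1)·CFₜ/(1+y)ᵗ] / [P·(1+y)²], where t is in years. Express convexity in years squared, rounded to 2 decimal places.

24.23

With y = 0.0755:
  t   CF        PV=CF/(1+0.0755)^t    t·PV        t(t+1)·PV
  1        22.50        20.9205        20.9205          41.8410
  2        22.50        19.4519        38.9038         116.7113
  3        22.50        18.0864        54.2591         217.0364
  4        22.50        16.8167        67.2668         336.3341
  5     1,022.50       710.5772     3,552.8858      21,317.3148
  Σ                    785.8526     3,734.2360      22,029.2375
P = 785.8526.
Convexity = Σ t(t+1)·PV / [P·(1+y)²] = 22,029.2375 / (785.8526 × 1.156700) = 24.23469.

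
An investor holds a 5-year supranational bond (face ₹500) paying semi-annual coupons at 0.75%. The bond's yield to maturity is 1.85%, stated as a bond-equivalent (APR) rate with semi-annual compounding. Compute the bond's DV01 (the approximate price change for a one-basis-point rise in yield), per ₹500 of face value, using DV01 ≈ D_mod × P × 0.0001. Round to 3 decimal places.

Periodic yield y = 0.00925.
  t   CF        PV=CF/(1+0.00925)^t    t·PV
  1        1.875         1.8578         1.8578
  2        1.875         1.8408         3.6816
  3        1.875         1.8239         5.4718
  4        1.875         1.8072         7.2288
  5        1.875         1.7906         8.9532
  6        1.875         1.7742        10.6454
  7        1.875         1.7580        12.3057
  8        1.875         1.7419        13.9348
  9        1.875         1.7259        15.5330
  10     501.875       457.7285     4,577.2853
  Σ                    473.8488     4,656.8973
P = 473.8488; D_Mac = 9.82781 half-year periods = 4.91391 yrs; D_mod = 4.86887 yrs.
DV01 ≈ 4.86887 × 473.8488 × 0.0001 = 0.230711.

₹0.231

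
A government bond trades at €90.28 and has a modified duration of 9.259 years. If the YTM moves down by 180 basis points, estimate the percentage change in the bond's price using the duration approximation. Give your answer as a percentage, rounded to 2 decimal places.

Duration approximation: ΔP/P ≈ -D_mod · Δy = -9.259 × (-0.018) = +0.166662.
As a percentage: +16.6662%.

+16.67%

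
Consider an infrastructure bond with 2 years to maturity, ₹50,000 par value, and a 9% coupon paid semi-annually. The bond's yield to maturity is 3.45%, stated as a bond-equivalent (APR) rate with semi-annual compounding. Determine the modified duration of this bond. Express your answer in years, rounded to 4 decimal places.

Periodic yield y = 0.01725. First find Macaulay duration:
  t   CF        PV=CF/(1+0.01725)^t    t·PV
  1     2,250.00     2,211.8457     2,211.8457
  2     2,250.00     2,174.3383     4,348.6767
  3     2,250.00     2,137.4670     6,412.4011
  4    52,250.00    48,795.0200   195,180.0802
  Σ                 55,318.6710   208,153.0035
P = 55,318.6710; Macaulay duration = 208,153.0035 / 55,318.6710 = 3.76280 half-year periods = 1.88140 years.
Modified duration = D_Mac / (1 + y) = 1.88140 / 1.01725 = 1.84950 years.

1.8495 years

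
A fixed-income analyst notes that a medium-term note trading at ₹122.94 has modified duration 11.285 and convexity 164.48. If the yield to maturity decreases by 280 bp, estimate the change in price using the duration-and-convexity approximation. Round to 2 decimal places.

+₹46.77

Duration effect: -D_mod·Δy = -11.285 × (-0.028) = +0.315980
Convexity effect: ½·C·(Δy)² = 0.5 × 164.48 × (-0.028)² = +0.06447616
ΔP/P ≈ +0.315980 + 0.06447616 = +0.38045616
ΔP ≈ 122.94 × (+0.38045616) = +46.7732803104.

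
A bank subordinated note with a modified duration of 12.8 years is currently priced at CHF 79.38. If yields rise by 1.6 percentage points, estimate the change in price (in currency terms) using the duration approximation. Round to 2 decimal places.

Duration approximation: ΔP/P ≈ -D_mod · Δy = -12.8 × (+0.016) = -0.204800.
ΔP ≈ 79.38 × (-0.204800) = -16.257024.

-CHF 16.26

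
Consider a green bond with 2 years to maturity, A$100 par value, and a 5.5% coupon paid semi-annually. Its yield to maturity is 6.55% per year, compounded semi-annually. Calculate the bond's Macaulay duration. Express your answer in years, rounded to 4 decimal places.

1.9202 years

Periodic yield y = 0.03275. Discount each cash flow and weight by its period:
  t   CF        PV=CF/(1+0.03275)^t    t·PV
  1         2.75         2.6628         2.6628
  2         2.75         2.5784         5.1567
  3         2.75         2.4966         7.4898
  4       102.75        90.3236       361.2942
  Σ                     98.0613       376.6035
Price P = Σ PV = 98.0613.
Macaulay duration = Σ(t·PV) / P = 376.6035 / 98.0613 = 3.84049 half-year periods.
In years: 3.84049 / 2 = 1.92025 years.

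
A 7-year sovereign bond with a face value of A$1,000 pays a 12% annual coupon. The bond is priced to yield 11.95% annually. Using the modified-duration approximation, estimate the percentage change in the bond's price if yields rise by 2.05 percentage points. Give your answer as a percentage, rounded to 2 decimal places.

Periodic yield y = 0.1195. Modified duration first:
  t   CF        PV=CF/(1+0.1195)^t    t·PV
  1       120.00       107.1907       107.1907
  2       120.00        95.7487       191.4975
  3       120.00        85.5281       256.5844
  4       120.00        76.3985       305.5940
  5       120.00        68.2434       341.2171
  6       120.00        60.9588       365.7530
  7     1,120.00       508.2172     3,557.5202
  Σ                  1,002.2855     5,125.3569
P = 1,002.2855; D_Mac = 5.11367 yrs; D_mod = 5.11367/(1+0.1195) = 4.56782 yrs.
ΔP/P ≈ -D_mod · Δy = -4.56782 × (+0.0205) = -0.093640 = -9.3640%.

-9.36%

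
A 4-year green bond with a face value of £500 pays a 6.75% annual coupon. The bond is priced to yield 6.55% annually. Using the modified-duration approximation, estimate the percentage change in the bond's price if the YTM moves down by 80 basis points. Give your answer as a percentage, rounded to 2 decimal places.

Periodic yield y = 0.0655. Modified duration first:
  t   CF        PV=CF/(1+0.0655)^t    t·PV
  1        33.75        31.6753        31.6753
  2        33.75        29.7281        59.4562
  3        33.75        27.9006        83.7018
  4       533.75       414.1180     1,656.4719
  Σ                    503.4219     1,831.3051
P = 503.4219; D_Mac = 3.63771 yrs; D_mod = 3.63771/(1+0.0655) = 3.41409 yrs.
ΔP/P ≈ -D_mod · Δy = -3.41409 × (-0.008) = +0.027313 = +2.7313%.

+2.73%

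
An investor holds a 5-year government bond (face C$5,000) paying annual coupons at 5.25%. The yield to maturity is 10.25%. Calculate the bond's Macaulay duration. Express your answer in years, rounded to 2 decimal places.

Periodic yield y = 0.1025. Discount each cash flow and weight by its year:
  t   CF        PV=CF/(1+0.1025)^t    t·PV
  1       262.50       238.0952       238.0952
  2       262.50       215.9594       431.9188
  3       262.50       195.8815       587.6446
  4       262.50       177.6703       710.6813
  5     5,262.50     3,230.7185    16,153.5925
  Σ                  4,058.3250    18,121.9325
Price P = Σ PV = 4,058.3250.
Macaulay duration = Σ(t·PV) / P = 18,121.9325 / 4,058.3250 = 4.46537 years.

4.47 years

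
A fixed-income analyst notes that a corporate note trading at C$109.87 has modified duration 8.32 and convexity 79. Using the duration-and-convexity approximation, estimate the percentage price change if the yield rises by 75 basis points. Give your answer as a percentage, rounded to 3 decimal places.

-6.018%

Duration effect: -D_mod·Δy = -8.32 × (+0.0075) = -0.062400
Convexity effect: ½·C·(Δy)² = 0.5 × 79 × (0.0075)² = +0.002221875
ΔP/P ≈ -0.062400 + 0.002221875 = -0.060178125
= -6.0178125%.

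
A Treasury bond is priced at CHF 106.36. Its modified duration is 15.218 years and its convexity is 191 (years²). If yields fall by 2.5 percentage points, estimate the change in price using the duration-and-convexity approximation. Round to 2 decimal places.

+CHF 46.81

Duration effect: -D_mod·Δy = -15.218 × (-0.025) = +0.380450
Convexity effect: ½·C·(Δy)² = 0.5 × 191 × (-0.025)² = +0.0596875
ΔP/P ≈ +0.380450 + 0.0596875 = +0.4401375
ΔP ≈ 106.36 × (+0.4401375) = +46.8130245.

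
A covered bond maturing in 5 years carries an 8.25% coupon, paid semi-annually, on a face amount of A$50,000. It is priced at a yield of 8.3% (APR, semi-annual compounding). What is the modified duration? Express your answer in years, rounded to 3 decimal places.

4.028 years

Periodic yield y = 0.0415. First find Macaulay duration:
  t   CF        PV=CF/(1+0.0415)^t    t·PV
  1     2,062.50     1,980.3169     1,980.3169
  2     2,062.50     1,901.4084     3,802.8168
  3     2,062.50     1,825.6442     5,476.9325
  4     2,062.50     1,752.8989     7,011.5955
  5     2,062.50     1,683.0522     8,415.2610
  6     2,062.50     1,615.9887     9,695.9320
  7     2,062.50     1,551.5974    10,861.1817
  8     2,062.50     1,489.7718    11,918.1748
  9     2,062.50     1,430.4098    12,873.6885
  10   52,062.50    34,668.2784   346,682.7844
  Σ                 49,899.3667   418,718.6840
P = 49,899.3667; Macaulay duration = 418,718.6840 / 49,899.3667 = 8.39126 half-year periods = 4.19563 years.
Modified duration = D_Mac / (1 + y) = 4.19563 / 1.0415 = 4.02845 years.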